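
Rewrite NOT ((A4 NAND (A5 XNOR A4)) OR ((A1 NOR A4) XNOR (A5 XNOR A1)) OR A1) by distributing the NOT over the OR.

NOT (A4 NAND (A5 XNOR A4)) AND NOT ((A1 NOR A4) XNOR (A5 XNOR A1)) AND NOT A1
De Morgan's: NOT(OR of terms) = AND of negations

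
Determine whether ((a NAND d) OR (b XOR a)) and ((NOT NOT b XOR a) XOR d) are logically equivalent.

No. Counterexample: with a=0, b=0, d=0, Expression 1 = 1 but Expression 2 = 0.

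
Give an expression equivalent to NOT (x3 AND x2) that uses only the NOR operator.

(((x3 NOR x3) NOR (x2 NOR x2)) NOR ((x3 NOR x3) NOR (x2 NOR x2)))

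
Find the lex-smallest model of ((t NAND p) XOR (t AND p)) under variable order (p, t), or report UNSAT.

p=0, t=0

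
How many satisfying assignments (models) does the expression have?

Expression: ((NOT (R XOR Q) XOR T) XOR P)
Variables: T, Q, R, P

Satisfying assignments: (0,0,0,0), (0,0,1,1), (0,1,0,1), (0,1,1,0), (1,0,0,1), (1,0,1,0), (1,1,0,0), (1,1,1,1)
Count: 8 out of 16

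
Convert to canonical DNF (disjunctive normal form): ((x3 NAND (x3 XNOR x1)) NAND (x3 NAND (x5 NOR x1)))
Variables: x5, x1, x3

(NOT x5 AND NOT x1 AND x3) OR (NOT x5 AND x1 AND x3) OR (x5 AND x1 AND x3)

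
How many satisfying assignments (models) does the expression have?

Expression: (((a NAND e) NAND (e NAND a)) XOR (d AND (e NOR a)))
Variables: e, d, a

Satisfying assignments: (0,1,0), (1,0,1), (1,1,1)
Count: 3 out of 8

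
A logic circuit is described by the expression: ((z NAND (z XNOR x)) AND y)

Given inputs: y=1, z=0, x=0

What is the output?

Substituting: ((0 NAND (0 XNOR 0)) AND 1)
= 1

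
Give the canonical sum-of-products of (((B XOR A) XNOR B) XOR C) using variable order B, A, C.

Σm(0, 3, 4, 7) = (NOT B AND NOT A AND NOT C) OR (NOT B AND A AND C) OR (B AND NOT A AND NOT C) OR (B AND A AND C)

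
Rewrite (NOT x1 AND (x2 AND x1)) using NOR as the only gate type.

(((x1 NOR x1) NOR (x1 NOR x1)) NOR (((x2 NOR x2) NOR (x1 NOR x1)) NOR ((x2 NOR x2) NOR (x1 NOR x1))))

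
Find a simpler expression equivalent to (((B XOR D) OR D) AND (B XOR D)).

By absorption (E AND (E OR v) = E):
= (B XOR D)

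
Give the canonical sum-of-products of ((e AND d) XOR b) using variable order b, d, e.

Σm(3, 4, 5, 6) = (NOT b AND d AND e) OR (b AND NOT d AND NOT e) OR (b AND NOT d AND e) OR (b AND d AND NOT e)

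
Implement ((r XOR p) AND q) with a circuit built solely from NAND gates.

((((r NAND (r NAND p)) NAND (p NAND (r NAND p))) NAND q) NAND (((r NAND (r NAND p)) NAND (p NAND (r NAND p))) NAND q))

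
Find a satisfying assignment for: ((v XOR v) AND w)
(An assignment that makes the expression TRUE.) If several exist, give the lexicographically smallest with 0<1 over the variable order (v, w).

UNSATISFIABLE - no assignment makes this expression true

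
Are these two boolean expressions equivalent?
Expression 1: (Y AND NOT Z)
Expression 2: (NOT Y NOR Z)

Yes, they are equivalent — the two output columns agree on all 4 assignments:
Y | Z | Expression 1 | Expression 2
-----------------------------------
0 | 0 | 0 | 0
0 | 1 | 0 | 0
1 | 0 | 1 | 1
1 | 1 | 0 | 0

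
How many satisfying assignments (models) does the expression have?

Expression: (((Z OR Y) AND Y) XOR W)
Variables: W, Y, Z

Satisfying assignments: (0,1,0), (0,1,1), (1,0,0), (1,0,1)
Count: 4 out of 8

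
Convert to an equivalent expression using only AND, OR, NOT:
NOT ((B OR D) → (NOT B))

(B OR D) AND B
(Negated implication: NOT(A → B) = A AND NOT B)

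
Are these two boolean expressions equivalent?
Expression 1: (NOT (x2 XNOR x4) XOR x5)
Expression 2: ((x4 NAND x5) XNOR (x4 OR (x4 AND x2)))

No. Counterexample: with x2=0, x4=0, x5=1, Expression 1 = 1 but Expression 2 = 0.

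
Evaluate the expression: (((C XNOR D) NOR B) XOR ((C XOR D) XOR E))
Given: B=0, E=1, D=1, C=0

Substituting: (((0 XNOR 1) NOR 0) XOR ((0 XOR 1) XOR 1))
= 1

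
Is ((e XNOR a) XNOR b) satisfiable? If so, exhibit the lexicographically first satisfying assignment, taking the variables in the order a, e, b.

a=0, e=0, b=1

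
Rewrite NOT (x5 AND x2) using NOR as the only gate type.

(((x5 NOR x5) NOR (x2 NOR x2)) NOR ((x5 NOR x5) NOR (x2 NOR x2)))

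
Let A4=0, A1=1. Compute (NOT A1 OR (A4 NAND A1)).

Substituting: (NOT 1 OR (0 NAND 1))
= 1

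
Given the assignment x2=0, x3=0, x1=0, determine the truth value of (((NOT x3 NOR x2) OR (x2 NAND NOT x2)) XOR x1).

Substituting: (((NOT 0 NOR 0) OR (0 NAND NOT 0)) XOR 0)
= 1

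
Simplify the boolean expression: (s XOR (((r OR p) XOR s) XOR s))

By XOR self-cancellation ((E XOR v) XOR v = E):
= ((r OR p) XOR s)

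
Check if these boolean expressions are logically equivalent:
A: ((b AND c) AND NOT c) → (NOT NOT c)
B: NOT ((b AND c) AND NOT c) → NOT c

No, Inverse is not equivalent to original (counterexample: e=0, c=1, b=0)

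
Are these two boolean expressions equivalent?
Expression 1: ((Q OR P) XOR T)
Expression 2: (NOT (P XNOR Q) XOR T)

No. Counterexample: with Q=1, P=1, T=0, Expression 1 = 1 but Expression 2 = 0.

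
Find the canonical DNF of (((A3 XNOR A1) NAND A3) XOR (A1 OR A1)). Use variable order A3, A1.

(NOT A3 AND NOT A1) OR (A3 AND NOT A1) OR (A3 AND A1)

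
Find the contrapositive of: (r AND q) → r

Contrapositive: NOT r → NOT (r AND q)
Note: A statement and its contrapositive are logically equivalent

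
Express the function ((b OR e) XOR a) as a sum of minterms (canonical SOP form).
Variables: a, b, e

Σm(1, 2, 3, 4) = (NOT a AND NOT b AND e) OR (NOT a AND b AND NOT e) OR (NOT a AND b AND e) OR (a AND NOT b AND NOT e)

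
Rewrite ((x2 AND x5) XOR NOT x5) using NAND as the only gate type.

((((x2 NAND x5) NAND (x2 NAND x5)) NAND (((x2 NAND x5) NAND (x2 NAND x5)) NAND (x5 NAND x5))) NAND ((x5 NAND x5) NAND (((x2 NAND x5) NAND (x2 NAND x5)) NAND (x5 NAND x5))))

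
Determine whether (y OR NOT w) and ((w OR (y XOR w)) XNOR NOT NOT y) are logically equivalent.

Yes, they are equivalent — the two output columns agree on all 4 assignments:
y | w | Expression 1 | Expression 2
-----------------------------------
0 | 0 | 1 | 1
0 | 1 | 0 | 0
1 | 0 | 1 | 1
1 | 1 | 1 | 1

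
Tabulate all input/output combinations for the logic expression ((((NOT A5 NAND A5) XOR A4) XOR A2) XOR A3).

A4 | A2 | A5 | A3 | Output
--------------------------
0 | 0 | 0 | 0 | 1
0 | 0 | 0 | 1 | 0
0 | 0 | 1 | 0 | 1
0 | 0 | 1 | 1 | 0
0 | 1 | 0 | 0 | 0
0 | 1 | 0 | 1 | 1
0 | 1 | 1 | 0 | 0
0 | 1 | 1 | 1 | 1
1 | 0 | 0 | 0 | 0
1 | 0 | 0 | 1 | 1
1 | 0 | 1 | 0 | 0
1 | 0 | 1 | 1 | 1
1 | 1 | 0 | 0 | 1
1 | 1 | 0 | 1 | 0
1 | 1 | 1 | 0 | 1
1 | 1 | 1 | 1 | 0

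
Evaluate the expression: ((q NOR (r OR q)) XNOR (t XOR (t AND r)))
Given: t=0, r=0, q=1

Substituting: ((1 NOR (0 OR 1)) XNOR (0 XOR (0 AND 0)))
= 1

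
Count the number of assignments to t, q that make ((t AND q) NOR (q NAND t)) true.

No assignment satisfies the expression.
Count: 0 out of 4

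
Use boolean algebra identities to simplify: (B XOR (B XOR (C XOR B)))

By XOR self-cancellation ((E XOR v) XOR v = E):
= (C XOR B)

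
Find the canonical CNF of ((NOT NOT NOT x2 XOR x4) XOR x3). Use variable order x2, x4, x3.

(x2 OR x4 OR NOT x3) AND (x2 OR NOT x4 OR x3) AND (NOT x2 OR x4 OR x3) AND (NOT x2 OR NOT x4 OR NOT x3)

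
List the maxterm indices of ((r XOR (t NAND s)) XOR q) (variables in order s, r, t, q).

ΠM(1, 3, 4, 6, 9, 10, 12, 15) = (s OR r OR t OR NOT q) AND (s OR r OR NOT t OR NOT q) AND (s OR NOT r OR t OR q) AND (s OR NOT r OR NOT t OR q) AND (NOT s OR r OR t OR NOT q) AND (NOT s OR r OR NOT t OR q) AND (NOT s OR NOT r OR t OR q) AND (NOT s OR NOT r OR NOT t OR NOT q)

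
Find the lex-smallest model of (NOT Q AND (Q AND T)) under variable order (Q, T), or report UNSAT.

UNSATISFIABLE - no assignment makes this expression true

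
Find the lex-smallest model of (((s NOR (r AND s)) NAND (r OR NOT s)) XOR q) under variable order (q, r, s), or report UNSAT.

q=0, r=0, s=1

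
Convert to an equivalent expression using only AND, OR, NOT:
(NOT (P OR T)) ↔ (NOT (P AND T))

((NOT (P OR T)) AND (NOT (P AND T))) OR ((P OR T) AND (P AND T))
(Biconditional = both true or both false)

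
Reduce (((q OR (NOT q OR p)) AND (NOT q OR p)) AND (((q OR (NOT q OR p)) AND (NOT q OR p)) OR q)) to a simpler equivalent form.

By absorption (E AND (E OR v) = E) then absorption (E AND (E OR v) = E):
= (NOT q OR p)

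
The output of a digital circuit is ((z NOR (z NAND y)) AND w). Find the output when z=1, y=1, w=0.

Substituting: ((1 NOR (1 NAND 1)) AND 0)
= 0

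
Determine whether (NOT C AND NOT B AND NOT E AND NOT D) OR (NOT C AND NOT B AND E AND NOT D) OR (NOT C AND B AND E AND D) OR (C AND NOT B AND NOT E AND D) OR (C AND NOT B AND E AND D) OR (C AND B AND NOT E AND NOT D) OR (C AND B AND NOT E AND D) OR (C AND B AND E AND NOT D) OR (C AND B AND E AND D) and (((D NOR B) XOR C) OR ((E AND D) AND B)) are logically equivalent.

Yes, they are equivalent — the two output columns agree on all 16 assignments:
C | B | E | D | Expression 1 | Expression 2
-------------------------------------------
0 | 0 | 0 | 0 | 1 | 1
0 | 0 | 0 | 1 | 0 | 0
0 | 0 | 1 | 0 | 1 | 1
0 | 0 | 1 | 1 | 0 | 0
0 | 1 | 0 | 0 | 0 | 0
0 | 1 | 0 | 1 | 0 | 0
0 | 1 | 1 | 0 | 0 | 0
0 | 1 | 1 | 1 | 1 | 1
1 | 0 | 0 | 0 | 0 | 0
1 | 0 | 0 | 1 | 1 | 1
1 | 0 | 1 | 0 | 0 | 0
1 | 0 | 1 | 1 | 1 | 1
1 | 1 | 0 | 0 | 1 | 1
1 | 1 | 0 | 1 | 1 | 1
1 | 1 | 1 | 0 | 1 | 1
1 | 1 | 1 | 1 | 1 | 1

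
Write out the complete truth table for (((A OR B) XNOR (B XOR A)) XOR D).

D | B | A | Output
------------------
0 | 0 | 0 | 1
0 | 0 | 1 | 1
0 | 1 | 0 | 1
0 | 1 | 1 | 0
1 | 0 | 0 | 0
1 | 0 | 1 | 0
1 | 1 | 0 | 0
1 | 1 | 1 | 1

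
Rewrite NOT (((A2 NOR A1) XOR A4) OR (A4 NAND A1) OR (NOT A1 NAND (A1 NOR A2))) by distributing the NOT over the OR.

NOT ((A2 NOR A1) XOR A4) AND NOT (A4 NAND A1) AND NOT (NOT A1 NAND (A1 NOR A2))
De Morgan's: NOT(OR of terms) = AND of negations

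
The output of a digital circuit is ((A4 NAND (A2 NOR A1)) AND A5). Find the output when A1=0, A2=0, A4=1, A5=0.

Substituting: ((1 NAND (0 NOR 0)) AND 0)
= 0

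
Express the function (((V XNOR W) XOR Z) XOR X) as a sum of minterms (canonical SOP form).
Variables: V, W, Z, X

Σm(0, 3, 5, 6, 9, 10, 12, 15) = (NOT V AND NOT W AND NOT Z AND NOT X) OR (NOT V AND NOT W AND Z AND X) OR (NOT V AND W AND NOT Z AND X) OR (NOT V AND W AND Z AND NOT X) OR (V AND NOT W AND NOT Z AND X) OR (V AND NOT W AND Z AND NOT X) OR (V AND W AND NOT Z AND NOT X) OR (V AND W AND Z AND X)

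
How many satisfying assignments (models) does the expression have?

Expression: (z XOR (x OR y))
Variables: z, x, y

Satisfying assignments: (0,0,1), (0,1,0), (0,1,1), (1,0,0)
Count: 4 out of 8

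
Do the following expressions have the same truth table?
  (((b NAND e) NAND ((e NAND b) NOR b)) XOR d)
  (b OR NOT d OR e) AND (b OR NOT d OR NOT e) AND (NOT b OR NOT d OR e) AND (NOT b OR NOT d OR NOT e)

Yes, they are equivalent — the two output columns agree on all 8 assignments:
b | d | e | Expression 1 | Expression 2
---------------------------------------
0 | 0 | 0 | 1 | 1
0 | 0 | 1 | 1 | 1
0 | 1 | 0 | 0 | 0
0 | 1 | 1 | 0 | 0
1 | 0 | 0 | 1 | 1
1 | 0 | 1 | 1 | 1
1 | 1 | 0 | 0 | 0
1 | 1 | 1 | 0 | 0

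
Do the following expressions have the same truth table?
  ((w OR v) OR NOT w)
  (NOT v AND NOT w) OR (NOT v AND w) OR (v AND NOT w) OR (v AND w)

Yes, they are equivalent — the two output columns agree on all 4 assignments:
v | w | Expression 1 | Expression 2
-----------------------------------
0 | 0 | 1 | 1
0 | 1 | 1 | 1
1 | 0 | 1 | 1
1 | 1 | 1 | 1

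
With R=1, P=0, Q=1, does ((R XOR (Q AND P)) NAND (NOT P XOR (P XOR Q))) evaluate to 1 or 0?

Substituting: ((1 XOR (1 AND 0)) NAND (NOT 0 XOR (0 XOR 1)))
= 1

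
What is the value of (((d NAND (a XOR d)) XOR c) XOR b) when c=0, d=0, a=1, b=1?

Substituting: (((0 NAND (1 XOR 0)) XOR 0) XOR 1)
= 0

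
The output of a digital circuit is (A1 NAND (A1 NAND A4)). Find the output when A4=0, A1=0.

Substituting: (0 NAND (0 NAND 0))
= 1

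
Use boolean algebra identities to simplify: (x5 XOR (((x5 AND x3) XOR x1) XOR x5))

By XOR self-cancellation ((E XOR v) XOR v = E):
= ((x5 AND x3) XOR x1)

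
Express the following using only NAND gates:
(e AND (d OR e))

((e NAND ((d NAND d) NAND (e NAND e))) NAND (e NAND ((d NAND d) NAND (e NAND e))))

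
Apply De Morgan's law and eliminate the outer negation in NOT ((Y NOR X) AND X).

NOT (Y NOR X) OR NOT X
De Morgan's: NOT(AND of terms) = OR of negations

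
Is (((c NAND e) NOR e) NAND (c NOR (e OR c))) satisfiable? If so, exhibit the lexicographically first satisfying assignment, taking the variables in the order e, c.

e=0, c=0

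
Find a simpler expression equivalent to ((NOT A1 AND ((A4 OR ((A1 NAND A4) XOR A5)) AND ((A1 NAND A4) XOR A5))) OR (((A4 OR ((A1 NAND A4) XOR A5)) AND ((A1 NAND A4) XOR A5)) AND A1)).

By distribution ((E AND v) OR (E AND NOT v) = E) then absorption (E AND (E OR v) = E):
= ((A1 NAND A4) XOR A5)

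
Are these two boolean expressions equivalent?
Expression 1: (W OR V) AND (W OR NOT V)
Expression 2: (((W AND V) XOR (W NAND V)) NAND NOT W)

Yes, they are equivalent — the two output columns agree on all 4 assignments:
W | V | Expression 1 | Expression 2
-----------------------------------
0 | 0 | 0 | 0
0 | 1 | 0 | 0
1 | 0 | 1 | 1
1 | 1 | 1 | 1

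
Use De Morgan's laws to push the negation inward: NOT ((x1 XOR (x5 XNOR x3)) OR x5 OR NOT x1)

NOT (x1 XOR (x5 XNOR x3)) AND NOT x5 AND x1
De Morgan's: NOT(OR of terms) = AND of negations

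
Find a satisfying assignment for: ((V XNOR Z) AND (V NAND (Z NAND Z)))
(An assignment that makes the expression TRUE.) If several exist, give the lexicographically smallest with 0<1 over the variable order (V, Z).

V=0, Z=0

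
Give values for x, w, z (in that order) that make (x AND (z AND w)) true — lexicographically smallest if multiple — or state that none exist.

x=1, w=1, z=1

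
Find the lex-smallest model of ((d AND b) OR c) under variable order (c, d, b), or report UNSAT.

c=0, d=1, b=1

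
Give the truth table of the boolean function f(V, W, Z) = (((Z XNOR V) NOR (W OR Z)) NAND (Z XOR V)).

V | W | Z | Output
------------------
0 | 0 | 0 | 1
0 | 0 | 1 | 1
0 | 1 | 0 | 1
0 | 1 | 1 | 1
1 | 0 | 0 | 0
1 | 0 | 1 | 1
1 | 1 | 0 | 1
1 | 1 | 1 | 1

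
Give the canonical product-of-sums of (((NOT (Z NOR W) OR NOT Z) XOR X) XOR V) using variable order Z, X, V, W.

ΠM(2, 3, 4, 5, 10, 11, 12, 13) = (Z OR X OR NOT V OR W) AND (Z OR X OR NOT V OR NOT W) AND (Z OR NOT X OR V OR W) AND (Z OR NOT X OR V OR NOT W) AND (NOT Z OR X OR NOT V OR W) AND (NOT Z OR X OR NOT V OR NOT W) AND (NOT Z OR NOT X OR V OR W) AND (NOT Z OR NOT X OR V OR NOT W)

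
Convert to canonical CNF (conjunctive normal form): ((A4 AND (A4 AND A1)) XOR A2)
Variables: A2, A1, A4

(A2 OR A1 OR A4) AND (A2 OR A1 OR NOT A4) AND (A2 OR NOT A1 OR A4) AND (NOT A2 OR NOT A1 OR NOT A4)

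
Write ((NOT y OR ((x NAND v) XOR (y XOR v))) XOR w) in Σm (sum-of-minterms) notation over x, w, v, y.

Σm(0, 2, 3, 5, 8, 10, 13, 15) = (NOT x AND NOT w AND NOT v AND NOT y) OR (NOT x AND NOT w AND v AND NOT y) OR (NOT x AND NOT w AND v AND y) OR (NOT x AND w AND NOT v AND y) OR (x AND NOT w AND NOT v AND NOT y) OR (x AND NOT w AND v AND NOT y) OR (x AND w AND NOT v AND y) OR (x AND w AND v AND y)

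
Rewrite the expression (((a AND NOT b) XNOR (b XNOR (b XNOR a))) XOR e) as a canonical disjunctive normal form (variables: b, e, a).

(NOT b AND NOT e AND NOT a) OR (NOT b AND NOT e AND a) OR (b AND NOT e AND NOT a) OR (b AND e AND a)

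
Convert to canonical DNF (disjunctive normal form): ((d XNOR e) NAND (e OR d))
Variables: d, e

(NOT d AND NOT e) OR (NOT d AND e) OR (d AND NOT e)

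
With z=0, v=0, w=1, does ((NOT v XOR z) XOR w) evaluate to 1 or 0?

Substituting: ((NOT 0 XOR 0) XOR 1)
= 0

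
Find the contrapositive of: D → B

Contrapositive: NOT B → NOT D
Note: A statement and its contrapositive are logically equivalent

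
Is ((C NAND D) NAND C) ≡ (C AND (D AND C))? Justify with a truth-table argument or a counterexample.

No. Counterexample: with D=0, C=0, Expression 1 = 1 but Expression 2 = 0.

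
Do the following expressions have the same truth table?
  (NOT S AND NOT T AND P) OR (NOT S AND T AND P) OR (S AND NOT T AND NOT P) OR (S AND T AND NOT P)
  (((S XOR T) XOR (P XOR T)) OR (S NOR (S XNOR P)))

Yes, they are equivalent — the two output columns agree on all 8 assignments:
S | T | P | Expression 1 | Expression 2
---------------------------------------
0 | 0 | 0 | 0 | 0
0 | 0 | 1 | 1 | 1
0 | 1 | 0 | 0 | 0
0 | 1 | 1 | 1 | 1
1 | 0 | 0 | 1 | 1
1 | 0 | 1 | 0 | 0
1 | 1 | 0 | 1 | 1
1 | 1 | 1 | 0 | 0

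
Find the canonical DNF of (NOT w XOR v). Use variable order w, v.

(NOT w AND NOT v) OR (w AND v)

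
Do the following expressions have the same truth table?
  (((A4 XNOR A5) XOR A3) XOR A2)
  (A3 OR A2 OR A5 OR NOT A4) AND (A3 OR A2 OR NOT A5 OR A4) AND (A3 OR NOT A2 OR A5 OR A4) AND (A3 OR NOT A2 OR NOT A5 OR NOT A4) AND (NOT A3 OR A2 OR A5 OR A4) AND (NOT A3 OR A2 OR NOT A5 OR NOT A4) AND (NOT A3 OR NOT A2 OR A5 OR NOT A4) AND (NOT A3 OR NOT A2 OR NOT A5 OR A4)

Yes, they are equivalent — the two output columns agree on all 16 assignments:
A3 | A2 | A5 | A4 | Expression 1 | Expression 2
-----------------------------------------------
0 | 0 | 0 | 0 | 1 | 1
0 | 0 | 0 | 1 | 0 | 0
0 | 0 | 1 | 0 | 0 | 0
0 | 0 | 1 | 1 | 1 | 1
0 | 1 | 0 | 0 | 0 | 0
0 | 1 | 0 | 1 | 1 | 1
0 | 1 | 1 | 0 | 1 | 1
0 | 1 | 1 | 1 | 0 | 0
1 | 0 | 0 | 0 | 0 | 0
1 | 0 | 0 | 1 | 1 | 1
1 | 0 | 1 | 0 | 1 | 1
1 | 0 | 1 | 1 | 0 | 0
1 | 1 | 0 | 0 | 1 | 1
1 | 1 | 0 | 1 | 0 | 0
1 | 1 | 1 | 0 | 0 | 0
1 | 1 | 1 | 1 | 1 | 1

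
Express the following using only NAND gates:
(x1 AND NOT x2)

((x1 NAND (x2 NAND x2)) NAND (x1 NAND (x2 NAND x2)))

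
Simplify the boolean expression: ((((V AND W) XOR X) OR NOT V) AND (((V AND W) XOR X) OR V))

By distribution ((E OR v) AND (E OR NOT v) = E):
= ((V AND W) XOR X)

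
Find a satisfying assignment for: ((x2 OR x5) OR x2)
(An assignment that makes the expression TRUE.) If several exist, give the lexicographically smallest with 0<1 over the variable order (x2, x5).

x2=0, x5=1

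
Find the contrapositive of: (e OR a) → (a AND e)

Contrapositive: NOT (a AND e) → NOT (e OR a)
Note: A statement and its contrapositive are logically equivalent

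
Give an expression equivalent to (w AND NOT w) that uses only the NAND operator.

((w NAND (w NAND w)) NAND (w NAND (w NAND w)))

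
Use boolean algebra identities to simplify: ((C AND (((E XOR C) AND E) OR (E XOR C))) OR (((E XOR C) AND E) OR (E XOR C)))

By absorption (E OR (E AND v) = E) then absorption (E OR (E AND v) = E):
= (E XOR C)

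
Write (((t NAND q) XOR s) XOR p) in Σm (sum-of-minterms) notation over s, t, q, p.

Σm(0, 2, 4, 7, 9, 11, 13, 14) = (NOT s AND NOT t AND NOT q AND NOT p) OR (NOT s AND NOT t AND q AND NOT p) OR (NOT s AND t AND NOT q AND NOT p) OR (NOT s AND t AND q AND p) OR (s AND NOT t AND NOT q AND p) OR (s AND NOT t AND q AND p) OR (s AND t AND NOT q AND p) OR (s AND t AND q AND NOT p)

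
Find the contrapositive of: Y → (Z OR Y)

Contrapositive: NOT (Z OR Y) → NOT Y
Note: A statement and its contrapositive are logically equivalent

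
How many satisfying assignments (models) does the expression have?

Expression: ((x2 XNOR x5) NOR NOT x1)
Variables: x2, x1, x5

Satisfying assignments: (0,1,1), (1,1,0)
Count: 2 out of 8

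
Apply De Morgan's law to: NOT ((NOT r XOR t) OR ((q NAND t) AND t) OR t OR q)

NOT (NOT r XOR t) AND NOT ((q NAND t) AND t) AND NOT t AND NOT q
De Morgan's: NOT(OR of terms) = AND of negations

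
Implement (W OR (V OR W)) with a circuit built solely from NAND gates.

((W NAND W) NAND (((V NAND V) NAND (W NAND W)) NAND ((V NAND V) NAND (W NAND W))))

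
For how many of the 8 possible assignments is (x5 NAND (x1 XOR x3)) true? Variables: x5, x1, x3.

Satisfying assignments: (0,0,0), (0,0,1), (0,1,0), (0,1,1), (1,0,0), (1,1,1)
Count: 6 out of 8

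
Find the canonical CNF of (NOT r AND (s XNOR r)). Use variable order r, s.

(r OR NOT s) AND (NOT r OR s) AND (NOT r OR NOT s)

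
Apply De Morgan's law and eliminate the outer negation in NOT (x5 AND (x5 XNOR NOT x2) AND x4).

NOT x5 OR NOT (x5 XNOR NOT x2) OR NOT x4
De Morgan's: NOT(AND of terms) = OR of negations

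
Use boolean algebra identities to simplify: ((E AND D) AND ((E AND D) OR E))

By absorption (E AND (E OR v) = E):
= (E AND D)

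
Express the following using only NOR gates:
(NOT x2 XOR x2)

(((((x2 NOR x2) NOR x2) NOR ((x2 NOR x2) NOR x2)) NOR (((x2 NOR x2) NOR x2) NOR ((x2 NOR x2) NOR x2))) NOR (((((x2 NOR x2) NOR (x2 NOR x2)) NOR (x2 NOR x2)) NOR (((x2 NOR x2) NOR (x2 NOR x2)) NOR (x2 NOR x2))) NOR ((((x2 NOR x2) NOR (x2 NOR x2)) NOR (x2 NOR x2)) NOR (((x2 NOR x2) NOR (x2 NOR x2)) NOR (x2 NOR x2)))))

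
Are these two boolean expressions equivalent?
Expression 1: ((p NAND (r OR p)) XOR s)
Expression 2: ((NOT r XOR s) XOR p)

No. Counterexample: with s=0, p=0, r=1, Expression 1 = 1 but Expression 2 = 0.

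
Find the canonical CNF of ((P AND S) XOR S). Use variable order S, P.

(S OR P) AND (S OR NOT P) AND (NOT S OR NOT P)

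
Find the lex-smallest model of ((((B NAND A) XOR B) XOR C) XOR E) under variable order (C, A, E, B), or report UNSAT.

C=0, A=0, E=0, B=0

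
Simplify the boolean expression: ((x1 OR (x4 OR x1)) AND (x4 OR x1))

By absorption (E AND (E OR v) = E):
= (x4 OR x1)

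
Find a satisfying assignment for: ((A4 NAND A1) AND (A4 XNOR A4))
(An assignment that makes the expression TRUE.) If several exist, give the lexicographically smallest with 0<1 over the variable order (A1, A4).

A1=0, A4=0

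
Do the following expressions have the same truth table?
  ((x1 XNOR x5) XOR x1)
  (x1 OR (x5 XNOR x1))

No. Counterexample: with x5=1, x1=1, Expression 1 = 0 but Expression 2 = 1.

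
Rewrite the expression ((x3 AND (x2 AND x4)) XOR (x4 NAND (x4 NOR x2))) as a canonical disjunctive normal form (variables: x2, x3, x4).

(NOT x2 AND NOT x3 AND NOT x4) OR (NOT x2 AND NOT x3 AND x4) OR (NOT x2 AND x3 AND NOT x4) OR (NOT x2 AND x3 AND x4) OR (x2 AND NOT x3 AND NOT x4) OR (x2 AND NOT x3 AND x4) OR (x2 AND x3 AND NOT x4)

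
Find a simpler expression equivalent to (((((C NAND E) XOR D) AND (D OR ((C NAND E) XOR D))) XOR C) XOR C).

By XOR self-cancellation ((E XOR v) XOR v = E) then absorption (E AND (E OR v) = E):
= ((C NAND E) XOR D)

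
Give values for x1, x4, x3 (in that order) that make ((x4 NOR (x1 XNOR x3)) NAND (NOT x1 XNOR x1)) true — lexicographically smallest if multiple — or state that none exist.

x1=0, x4=0, x3=0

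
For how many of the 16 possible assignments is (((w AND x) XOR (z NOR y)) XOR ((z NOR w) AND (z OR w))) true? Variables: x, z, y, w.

Satisfying assignments: (0,0,0,0), (0,0,0,1), (1,0,0,0), (1,0,1,1), (1,1,0,1), (1,1,1,1)
Count: 6 out of 16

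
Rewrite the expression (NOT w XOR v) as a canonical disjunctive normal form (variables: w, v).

(NOT w AND NOT v) OR (w AND v)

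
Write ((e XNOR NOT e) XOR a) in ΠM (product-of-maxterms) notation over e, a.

ΠM(0, 2) = (e OR a) AND (NOT e OR a)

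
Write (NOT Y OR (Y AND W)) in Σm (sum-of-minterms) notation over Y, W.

Σm(0, 1, 3) = (NOT Y AND NOT W) OR (NOT Y AND W) OR (Y AND W)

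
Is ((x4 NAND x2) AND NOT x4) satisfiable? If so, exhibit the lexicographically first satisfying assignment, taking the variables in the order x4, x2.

x4=0, x2=0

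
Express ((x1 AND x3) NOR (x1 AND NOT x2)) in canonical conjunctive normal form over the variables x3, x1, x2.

(x3 OR NOT x1 OR x2) AND (NOT x3 OR NOT x1 OR x2) AND (NOT x3 OR NOT x1 OR NOT x2)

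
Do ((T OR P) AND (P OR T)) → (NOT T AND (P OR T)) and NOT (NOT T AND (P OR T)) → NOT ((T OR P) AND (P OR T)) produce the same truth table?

Yes, Contrapositive is always equivalent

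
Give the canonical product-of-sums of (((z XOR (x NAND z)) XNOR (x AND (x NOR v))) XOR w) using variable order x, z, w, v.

ΠM(0, 1, 6, 7, 8, 9, 12, 13) = (x OR z OR w OR v) AND (x OR z OR w OR NOT v) AND (x OR NOT z OR NOT w OR v) AND (x OR NOT z OR NOT w OR NOT v) AND (NOT x OR z OR w OR v) AND (NOT x OR z OR w OR NOT v) AND (NOT x OR NOT z OR w OR v) AND (NOT x OR NOT z OR w OR NOT v)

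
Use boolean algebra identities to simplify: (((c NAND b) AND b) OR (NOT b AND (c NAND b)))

By distribution ((E AND v) OR (E AND NOT v) = E):
= (c NAND b)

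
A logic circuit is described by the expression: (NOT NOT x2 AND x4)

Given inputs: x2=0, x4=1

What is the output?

Substituting: (NOT NOT 0 AND 1)
= 0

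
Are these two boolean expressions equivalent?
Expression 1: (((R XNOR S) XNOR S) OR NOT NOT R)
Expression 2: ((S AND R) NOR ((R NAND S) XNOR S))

No. Counterexample: with S=0, R=0, Expression 1 = 0 but Expression 2 = 1.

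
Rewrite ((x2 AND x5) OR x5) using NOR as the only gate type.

((((x2 NOR x2) NOR (x5 NOR x5)) NOR x5) NOR (((x2 NOR x2) NOR (x5 NOR x5)) NOR x5))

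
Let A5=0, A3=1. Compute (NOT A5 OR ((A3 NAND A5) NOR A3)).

Substituting: (NOT 0 OR ((1 NAND 0) NOR 1))
= 1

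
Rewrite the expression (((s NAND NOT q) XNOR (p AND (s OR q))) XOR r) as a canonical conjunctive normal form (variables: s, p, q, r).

(s OR p OR q OR r) AND (s OR p OR NOT q OR r) AND (s OR NOT p OR q OR r) AND (s OR NOT p OR NOT q OR NOT r) AND (NOT s OR p OR q OR NOT r) AND (NOT s OR p OR NOT q OR r) AND (NOT s OR NOT p OR q OR r) AND (NOT s OR NOT p OR NOT q OR NOT r)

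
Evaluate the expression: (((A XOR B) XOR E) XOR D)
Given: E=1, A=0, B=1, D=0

Substituting: (((0 XOR 1) XOR 1) XOR 0)
= 0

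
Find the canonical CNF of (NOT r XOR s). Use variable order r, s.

(r OR NOT s) AND (NOT r OR s)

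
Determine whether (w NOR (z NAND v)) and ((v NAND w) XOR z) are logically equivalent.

No. Counterexample: with v=0, w=0, z=0, Expression 1 = 0 but Expression 2 = 1.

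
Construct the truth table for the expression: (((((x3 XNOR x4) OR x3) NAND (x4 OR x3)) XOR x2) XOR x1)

x2 | x1 | x4 | x3 | Output
--------------------------
0 | 0 | 0 | 0 | 1
0 | 0 | 0 | 1 | 0
0 | 0 | 1 | 0 | 1
0 | 0 | 1 | 1 | 0
0 | 1 | 0 | 0 | 0
0 | 1 | 0 | 1 | 1
0 | 1 | 1 | 0 | 0
0 | 1 | 1 | 1 | 1
1 | 0 | 0 | 0 | 0
1 | 0 | 0 | 1 | 1
1 | 0 | 1 | 0 | 0
1 | 0 | 1 | 1 | 1
1 | 1 | 0 | 0 | 1
1 | 1 | 0 | 1 | 0
1 | 1 | 1 | 0 | 1
1 | 1 | 1 | 1 | 0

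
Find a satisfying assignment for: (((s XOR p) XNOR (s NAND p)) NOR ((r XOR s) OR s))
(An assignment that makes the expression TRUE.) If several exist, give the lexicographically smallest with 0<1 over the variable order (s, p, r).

s=0, p=0, r=0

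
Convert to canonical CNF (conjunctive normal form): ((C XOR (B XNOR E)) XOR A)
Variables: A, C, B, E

(A OR C OR B OR NOT E) AND (A OR C OR NOT B OR E) AND (A OR NOT C OR B OR E) AND (A OR NOT C OR NOT B OR NOT E) AND (NOT A OR C OR B OR E) AND (NOT A OR C OR NOT B OR NOT E) AND (NOT A OR NOT C OR B OR NOT E) AND (NOT A OR NOT C OR NOT B OR E)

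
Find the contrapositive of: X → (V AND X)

Contrapositive: NOT (V AND X) → NOT X
Note: A statement and its contrapositive are logically equivalent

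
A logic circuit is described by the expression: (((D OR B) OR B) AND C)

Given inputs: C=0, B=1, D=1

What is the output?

Substituting: (((1 OR 1) OR 1) AND 0)
= 0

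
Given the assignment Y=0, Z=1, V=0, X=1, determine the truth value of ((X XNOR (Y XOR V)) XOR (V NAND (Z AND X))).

Substituting: ((1 XNOR (0 XOR 0)) XOR (0 NAND (1 AND 1)))
= 1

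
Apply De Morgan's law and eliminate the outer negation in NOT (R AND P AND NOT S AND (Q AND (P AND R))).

NOT R OR NOT P OR S OR NOT (Q AND (P AND R))
De Morgan's: NOT(AND of terms) = OR of negations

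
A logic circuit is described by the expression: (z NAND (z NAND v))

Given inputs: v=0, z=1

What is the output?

Substituting: (1 NAND (1 NAND 0))
= 0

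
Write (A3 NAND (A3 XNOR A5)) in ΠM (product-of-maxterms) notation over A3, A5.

ΠM(3) = (NOT A3 OR NOT A5)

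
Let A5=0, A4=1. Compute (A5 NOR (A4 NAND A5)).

Substituting: (0 NOR (1 NAND 0))
= 0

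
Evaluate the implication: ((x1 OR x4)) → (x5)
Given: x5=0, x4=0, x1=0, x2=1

Antecedent ((x1 OR x4)) = 0; consequent (x5) = 0.
0 → 0 = 1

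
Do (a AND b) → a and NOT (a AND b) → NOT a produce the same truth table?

No, Inverse is not equivalent to original (counterexample: b=0, a=1)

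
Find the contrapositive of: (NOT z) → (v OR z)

Contrapositive: NOT (v OR z) → z
Note: A statement and its contrapositive are logically equivalent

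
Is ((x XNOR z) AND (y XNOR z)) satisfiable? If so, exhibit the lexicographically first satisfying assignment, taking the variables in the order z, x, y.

z=0, x=0, y=0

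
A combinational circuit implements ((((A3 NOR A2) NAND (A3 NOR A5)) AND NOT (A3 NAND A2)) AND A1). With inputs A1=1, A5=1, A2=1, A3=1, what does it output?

Substituting: ((((1 NOR 1) NAND (1 NOR 1)) AND NOT (1 NAND 1)) AND 1)
= 1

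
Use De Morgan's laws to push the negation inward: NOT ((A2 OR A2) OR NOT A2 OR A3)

NOT (A2 OR A2) AND A2 AND NOT A3
De Morgan's: NOT(OR of terms) = AND of negations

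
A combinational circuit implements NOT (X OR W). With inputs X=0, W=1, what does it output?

Substituting: NOT (0 OR 1)
= 0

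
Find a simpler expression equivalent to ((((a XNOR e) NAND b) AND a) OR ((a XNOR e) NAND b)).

By absorption (E OR (E AND v) = E):
= ((a XNOR e) NAND b)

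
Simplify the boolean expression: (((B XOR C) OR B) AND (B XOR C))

By absorption (E AND (E OR v) = E):
= (B XOR C)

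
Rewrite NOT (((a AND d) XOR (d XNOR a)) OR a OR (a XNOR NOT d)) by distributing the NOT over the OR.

NOT ((a AND d) XOR (d XNOR a)) AND NOT a AND NOT (a XNOR NOT d)
De Morgan's: NOT(OR of terms) = AND of negations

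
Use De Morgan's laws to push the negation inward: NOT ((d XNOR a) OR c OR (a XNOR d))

NOT (d XNOR a) AND NOT c AND NOT (a XNOR d)
De Morgan's: NOT(OR of terms) = AND of negations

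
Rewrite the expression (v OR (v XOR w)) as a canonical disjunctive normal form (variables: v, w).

(NOT v AND w) OR (v AND NOT w) OR (v AND w)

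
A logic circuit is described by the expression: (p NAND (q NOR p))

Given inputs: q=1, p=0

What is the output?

Substituting: (0 NAND (1 NOR 0))
= 1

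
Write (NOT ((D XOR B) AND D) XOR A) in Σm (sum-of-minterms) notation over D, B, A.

Σm(0, 2, 5, 6) = (NOT D AND NOT B AND NOT A) OR (NOT D AND B AND NOT A) OR (D AND NOT B AND A) OR (D AND B AND NOT A)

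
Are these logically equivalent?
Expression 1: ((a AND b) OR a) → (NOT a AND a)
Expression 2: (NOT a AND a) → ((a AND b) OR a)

No, Converse is not equivalent to original (counterexample: b=0, a=1)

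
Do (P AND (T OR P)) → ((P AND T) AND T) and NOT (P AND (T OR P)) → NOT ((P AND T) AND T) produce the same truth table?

No, Inverse is not equivalent to original (counterexample: T=0, P=1)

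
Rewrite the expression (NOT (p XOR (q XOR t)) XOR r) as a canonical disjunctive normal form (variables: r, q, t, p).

(NOT r AND NOT q AND NOT t AND NOT p) OR (NOT r AND NOT q AND t AND p) OR (NOT r AND q AND NOT t AND p) OR (NOT r AND q AND t AND NOT p) OR (r AND NOT q AND NOT t AND p) OR (r AND NOT q AND t AND NOT p) OR (r AND q AND NOT t AND NOT p) OR (r AND q AND t AND p)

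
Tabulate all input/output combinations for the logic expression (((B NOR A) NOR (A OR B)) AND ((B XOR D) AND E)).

B | A | D | E | Output
----------------------
0 | 0 | 0 | 0 | 0
0 | 0 | 0 | 1 | 0
0 | 0 | 1 | 0 | 0
0 | 0 | 1 | 1 | 0
0 | 1 | 0 | 0 | 0
0 | 1 | 0 | 1 | 0
0 | 1 | 1 | 0 | 0
0 | 1 | 1 | 1 | 0
1 | 0 | 0 | 0 | 0
1 | 0 | 0 | 1 | 0
1 | 0 | 1 | 0 | 0
1 | 0 | 1 | 1 | 0
1 | 1 | 0 | 0 | 0
1 | 1 | 0 | 1 | 0
1 | 1 | 1 | 0 | 0
1 | 1 | 1 | 1 | 0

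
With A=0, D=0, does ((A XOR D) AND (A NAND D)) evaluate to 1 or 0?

Substituting: ((0 XOR 0) AND (0 NAND 0))
= 0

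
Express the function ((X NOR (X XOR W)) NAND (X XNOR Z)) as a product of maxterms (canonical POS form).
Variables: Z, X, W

ΠM(0) = (Z OR X OR W)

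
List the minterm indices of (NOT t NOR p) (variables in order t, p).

Σm(2) = (t AND NOT p)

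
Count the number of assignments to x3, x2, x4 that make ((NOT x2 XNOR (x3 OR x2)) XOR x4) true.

Satisfying assignments: (0,0,1), (0,1,1), (1,0,0), (1,1,1)
Count: 4 out of 8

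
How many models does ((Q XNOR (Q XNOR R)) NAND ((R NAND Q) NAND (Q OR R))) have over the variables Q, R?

Satisfying assignments: (0,0), (0,1), (1,0)
Count: 3 out of 4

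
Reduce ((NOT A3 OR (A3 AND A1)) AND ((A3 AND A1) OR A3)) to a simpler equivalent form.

By distribution ((E OR v) AND (E OR NOT v) = E):
= (A3 AND A1)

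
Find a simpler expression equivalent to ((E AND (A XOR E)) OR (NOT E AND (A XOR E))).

By distribution ((E AND v) OR (E AND NOT v) = E):
= (A XOR E)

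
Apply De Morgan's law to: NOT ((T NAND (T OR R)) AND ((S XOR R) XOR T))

NOT (T NAND (T OR R)) OR NOT ((S XOR R) XOR T)
De Morgan's: NOT(AND of terms) = OR of negations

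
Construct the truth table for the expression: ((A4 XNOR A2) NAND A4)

A2 | A4 | Output
----------------
0 | 0 | 1
0 | 1 | 1
1 | 0 | 1
1 | 1 | 0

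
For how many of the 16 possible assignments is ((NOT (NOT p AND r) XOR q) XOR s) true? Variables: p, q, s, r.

Satisfying assignments: (0,0,0,0), (0,0,1,1), (0,1,0,1), (0,1,1,0), (1,0,0,0), (1,0,0,1), (1,1,1,0), (1,1,1,1)
Count: 8 out of 16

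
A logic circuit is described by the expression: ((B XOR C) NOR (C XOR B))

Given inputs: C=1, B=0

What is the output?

Substituting: ((0 XOR 1) NOR (1 XOR 0))
= 0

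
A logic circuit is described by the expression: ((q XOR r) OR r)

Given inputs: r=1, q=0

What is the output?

Substituting: ((0 XOR 1) OR 1)
= 1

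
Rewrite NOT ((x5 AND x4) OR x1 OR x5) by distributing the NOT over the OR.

NOT (x5 AND x4) AND NOT x1 AND NOT x5
De Morgan's: NOT(OR of terms) = AND of negations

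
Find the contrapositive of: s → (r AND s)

Contrapositive: NOT (r AND s) → NOT s
Note: A statement and its contrapositive are logically equivalent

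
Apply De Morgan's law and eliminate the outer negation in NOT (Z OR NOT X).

NOT Z AND X
De Morgan's: NOT(OR of terms) = AND of negations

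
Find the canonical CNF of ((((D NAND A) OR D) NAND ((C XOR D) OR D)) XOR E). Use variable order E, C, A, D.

(E OR C OR A OR NOT D) AND (E OR C OR NOT A OR NOT D) AND (E OR NOT C OR A OR D) AND (E OR NOT C OR A OR NOT D) AND (E OR NOT C OR NOT A OR D) AND (E OR NOT C OR NOT A OR NOT D) AND (NOT E OR C OR A OR D) AND (NOT E OR C OR NOT A OR D)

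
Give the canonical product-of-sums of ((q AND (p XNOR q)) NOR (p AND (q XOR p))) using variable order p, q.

ΠM(2, 3) = (NOT p OR q) AND (NOT p OR NOT q)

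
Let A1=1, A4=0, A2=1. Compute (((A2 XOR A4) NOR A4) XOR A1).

Substituting: (((1 XOR 0) NOR 0) XOR 1)
= 1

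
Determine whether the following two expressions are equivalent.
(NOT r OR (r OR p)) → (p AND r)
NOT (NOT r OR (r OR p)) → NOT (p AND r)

No, Inverse is not equivalent to original (counterexample: p=0, r=0, s=0)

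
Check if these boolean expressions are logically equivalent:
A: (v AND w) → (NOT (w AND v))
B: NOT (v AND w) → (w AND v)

No, Inverse is not equivalent to original (counterexample: v=0, w=0)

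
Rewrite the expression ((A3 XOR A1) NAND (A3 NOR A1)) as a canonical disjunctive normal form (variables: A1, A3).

(NOT A1 AND NOT A3) OR (NOT A1 AND A3) OR (A1 AND NOT A3) OR (A1 AND A3)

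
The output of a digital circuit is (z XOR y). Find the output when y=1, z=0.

Substituting: (0 XOR 1)
= 1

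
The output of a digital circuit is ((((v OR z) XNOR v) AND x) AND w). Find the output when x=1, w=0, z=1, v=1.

Substituting: ((((1 OR 1) XNOR 1) AND 1) AND 0)
= 0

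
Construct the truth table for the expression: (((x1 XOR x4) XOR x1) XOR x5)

x1 | x5 | x4 | Output
---------------------
0 | 0 | 0 | 0
0 | 0 | 1 | 1
0 | 1 | 0 | 1
0 | 1 | 1 | 0
1 | 0 | 0 | 0
1 | 0 | 1 | 1
1 | 1 | 0 | 1
1 | 1 | 1 | 0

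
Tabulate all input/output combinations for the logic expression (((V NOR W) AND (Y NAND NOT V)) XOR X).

X | W | V | Y | Output
----------------------
0 | 0 | 0 | 0 | 1
0 | 0 | 0 | 1 | 0
0 | 0 | 1 | 0 | 0
0 | 0 | 1 | 1 | 0
0 | 1 | 0 | 0 | 0
0 | 1 | 0 | 1 | 0
0 | 1 | 1 | 0 | 0
0 | 1 | 1 | 1 | 0
1 | 0 | 0 | 0 | 0
1 | 0 | 0 | 1 | 1
1 | 0 | 1 | 0 | 1
1 | 0 | 1 | 1 | 1
1 | 1 | 0 | 0 | 1
1 | 1 | 0 | 1 | 1
1 | 1 | 1 | 0 | 1
1 | 1 | 1 | 1 | 1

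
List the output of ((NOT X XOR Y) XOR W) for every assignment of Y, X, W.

Y | X | W | Output
------------------
0 | 0 | 0 | 1
0 | 0 | 1 | 0
0 | 1 | 0 | 0
0 | 1 | 1 | 1
1 | 0 | 0 | 0
1 | 0 | 1 | 1
1 | 1 | 0 | 1
1 | 1 | 1 | 0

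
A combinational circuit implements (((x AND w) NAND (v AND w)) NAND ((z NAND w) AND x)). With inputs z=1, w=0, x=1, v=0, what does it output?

Substituting: (((1 AND 0) NAND (0 AND 0)) NAND ((1 NAND 0) AND 1))
= 0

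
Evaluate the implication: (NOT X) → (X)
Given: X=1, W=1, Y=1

Antecedent (NOT X) = 0; consequent (X) = 1.
0 → 1 = 1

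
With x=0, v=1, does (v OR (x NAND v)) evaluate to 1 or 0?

Substituting: (1 OR (0 NAND 1))
= 1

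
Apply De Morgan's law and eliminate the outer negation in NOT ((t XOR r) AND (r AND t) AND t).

NOT (t XOR r) OR NOT (r AND t) OR NOT t
De Morgan's: NOT(AND of terms) = OR of negations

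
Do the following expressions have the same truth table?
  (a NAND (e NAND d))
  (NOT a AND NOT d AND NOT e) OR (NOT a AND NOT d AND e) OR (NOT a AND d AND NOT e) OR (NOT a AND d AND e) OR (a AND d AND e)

Yes, they are equivalent — the two output columns agree on all 8 assignments:
a | d | e | Expression 1 | Expression 2
---------------------------------------
0 | 0 | 0 | 1 | 1
0 | 0 | 1 | 1 | 1
0 | 1 | 0 | 1 | 1
0 | 1 | 1 | 1 | 1
1 | 0 | 0 | 0 | 0
1 | 0 | 1 | 0 | 0
1 | 1 | 0 | 0 | 0
1 | 1 | 1 | 1 | 1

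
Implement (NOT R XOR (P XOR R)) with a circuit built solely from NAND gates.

(((R NAND R) NAND ((R NAND R) NAND ((P NAND (P NAND R)) NAND (R NAND (P NAND R))))) NAND (((P NAND (P NAND R)) NAND (R NAND (P NAND R))) NAND ((R NAND R) NAND ((P NAND (P NAND R)) NAND (R NAND (P NAND R))))))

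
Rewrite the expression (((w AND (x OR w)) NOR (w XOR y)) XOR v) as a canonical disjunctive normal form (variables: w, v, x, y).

(NOT w AND NOT v AND NOT x AND NOT y) OR (NOT w AND NOT v AND x AND NOT y) OR (NOT w AND v AND NOT x AND y) OR (NOT w AND v AND x AND y) OR (w AND v AND NOT x AND NOT y) OR (w AND v AND NOT x AND y) OR (w AND v AND x AND NOT y) OR (w AND v AND x AND y)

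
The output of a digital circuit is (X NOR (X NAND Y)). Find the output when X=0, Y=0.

Substituting: (0 NOR (0 NAND 0))
= 0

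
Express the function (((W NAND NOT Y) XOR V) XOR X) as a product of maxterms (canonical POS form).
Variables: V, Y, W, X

ΠM(1, 2, 5, 7, 8, 11, 12, 14) = (V OR Y OR W OR NOT X) AND (V OR Y OR NOT W OR X) AND (V OR NOT Y OR W OR NOT X) AND (V OR NOT Y OR NOT W OR NOT X) AND (NOT V OR Y OR W OR X) AND (NOT V OR Y OR NOT W OR NOT X) AND (NOT V OR NOT Y OR W OR X) AND (NOT V OR NOT Y OR NOT W OR X)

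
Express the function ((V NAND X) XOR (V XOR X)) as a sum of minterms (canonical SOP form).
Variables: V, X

Σm(0) = (NOT V AND NOT X)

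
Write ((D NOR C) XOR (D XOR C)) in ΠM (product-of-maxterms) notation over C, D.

ΠM(3) = (NOT C OR NOT D)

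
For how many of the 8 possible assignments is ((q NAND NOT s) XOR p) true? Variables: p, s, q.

Satisfying assignments: (0,0,0), (0,1,0), (0,1,1), (1,0,1)
Count: 4 out of 8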